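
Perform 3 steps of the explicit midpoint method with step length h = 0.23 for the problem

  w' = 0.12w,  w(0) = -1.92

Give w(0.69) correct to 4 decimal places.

Midpoint: k1 = f(s_n, w_n); k2 = f(s_n + h/2, w_n + (h/2)·k1); w_{n+1} = w_n + h·k2.
s=0.000000, w=-1.920000:
  k1 = f(0.000000, -1.920000) = -0.230400
  k2 = f(0.115000, -1.946496) = -0.233580
  w ← -1.920000 + 0.23·(-0.233580) = -1.973723
s=0.230000, w=-1.973723:
  k1 = f(0.230000, -1.973723) = -0.236847
  k2 = f(0.345000, -2.000961) = -0.240115
  w ← -1.973723 + 0.23·(-0.240115) = -2.028950
s=0.460000, w=-2.028950:
  k1 = f(0.460000, -2.028950) = -0.243474
  k2 = f(0.575000, -2.056949) = -0.246834
  w ← -2.028950 + 0.23·(-0.246834) = -2.085722
w(0.69) ≈ -2.0857

-2.0857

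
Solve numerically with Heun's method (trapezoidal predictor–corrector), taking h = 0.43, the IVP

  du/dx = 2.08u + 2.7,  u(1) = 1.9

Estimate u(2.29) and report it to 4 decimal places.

Heun: k1 = f(x_n, u_n); k2 = f(x_n + h, u_n + h·k1); u_{n+1} = u_n + (h/2)·(k1 + k2).
x=1.000000, u=1.900000:
  k1 = f(1.000000, 1.900000) = 6.652000
  k2 = f(1.430000, 4.760360) = 12.601549
  u ← 1.900000 + (0.43/2)·(6.652000 + 12.601549) = 6.039513
x=1.430000, u=6.039513:
  k1 = f(1.430000, 6.039513) = 15.262187
  k2 = f(1.860000, 12.602253) = 28.912687
  u ← 6.039513 + (0.43/2)·(15.262187 + 28.912687) = 15.537111
x=1.860000, u=15.537111:
  k1 = f(1.860000, 15.537111) = 35.017191
  k2 = f(2.290000, 30.594503) = 66.336566
  u ← 15.537111 + (0.43/2)·(35.017191 + 66.336566) = 37.328169
u(2.29) ≈ 37.3282

37.3282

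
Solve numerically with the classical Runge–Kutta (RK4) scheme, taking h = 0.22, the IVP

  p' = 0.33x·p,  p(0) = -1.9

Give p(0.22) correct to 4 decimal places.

RK4: k1 = f(x_n, p_n); k2 = f(x_n + h/2, p_n + (h/2)·k1); k3 = f(x_n + h/2, p_n + (h/2)·k2); k4 = f(x_n + h, p_n + h·k3); p_{n+1} = p_n + (h/6)·(k1 + 2k2 + 2k3 + k4).
x=0.000000, p=-1.900000:
  k1 = f(0.000000, -1.900000) = 0.000000
  k2 = f(0.110000, -1.900000) = -0.068970
  k3 = f(0.110000, -1.907587) = -0.069245
  k4 = f(0.220000, -1.915234) = -0.139046
  p ← -1.900000 + (0.22/6)·(k1 + 2k2 + 2k3 + k4) = -1.915234
p(0.22) ≈ -1.9152

-1.9152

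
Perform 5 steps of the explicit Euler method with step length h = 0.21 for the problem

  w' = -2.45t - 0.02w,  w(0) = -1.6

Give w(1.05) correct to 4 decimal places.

-2.6426

Euler: w_{n+1} = w_n + h·f(t_n, w_n).
t=0.000000, w=-1.600000: f=0.032000 → w ← -1.600000 + 0.21·0.032000 = -1.593280
t=0.210000, w=-1.593280: f=-0.482634 → w ← -1.593280 + 0.21·(-0.482634) = -1.694633
t=0.420000, w=-1.694633: f=-0.995107 → w ← -1.694633 + 0.21·(-0.995107) = -1.903606
t=0.630000, w=-1.903606: f=-1.505428 → w ← -1.903606 + 0.21·(-1.505428) = -2.219746
t=0.840000, w=-2.219746: f=-2.013605 → w ← -2.219746 + 0.21·(-2.013605) = -2.642603
w(1.05) ≈ -2.6426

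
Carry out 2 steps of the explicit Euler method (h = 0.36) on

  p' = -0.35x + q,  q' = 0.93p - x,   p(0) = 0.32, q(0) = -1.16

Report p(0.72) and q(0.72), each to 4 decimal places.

Euler on (p,q): p_{n+1} = p_n + h·p', q_{n+1} = q_n + h·q'.
0.000000: (0.320000, -1.160000); f=(-1.160000, 0.297600) → (-0.097600, -1.052864)
0.360000: (-0.097600, -1.052864); f=(-1.178864, -0.450768) → (-0.521991, -1.215140)
(p(0.72), q(0.72)) ≈ (-0.5220, -1.2151)

-0.5220, -1.2151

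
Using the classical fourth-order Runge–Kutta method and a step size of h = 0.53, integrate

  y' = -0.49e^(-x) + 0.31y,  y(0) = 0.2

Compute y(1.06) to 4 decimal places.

RK4: k1 = f(x_n, y_n); k2 = f(x_n + h/2, y_n + (h/2)·k1); k3 = f(x_n + h/2, y_n + (h/2)·k2); k4 = f(x_n + h, y_n + h·k3); y_{n+1} = y_n + (h/6)·(k1 + 2k2 + 2k3 + k4).
x=0.000000, y=0.200000:
  k1 = f(0.000000, 0.200000) = -0.428000
  k2 = f(0.265000, 0.086580) = -0.349091
  k3 = f(0.265000, 0.107491) = -0.342609
  k4 = f(0.530000, 0.018417) = -0.282707
  y ← 0.200000 + (0.53/6)·(k1 + 2k2 + 2k3 + k4) = 0.015021
x=0.530000, y=0.015021:
  k1 = f(0.530000, 0.015021) = -0.283760
  k2 = f(0.795000, -0.060176) = -0.239929
  k3 = f(0.795000, -0.048561) = -0.236329
  k4 = f(1.060000, -0.110234) = -0.203936
  y ← 0.015021 + (0.53/6)·(k1 + 2k2 + 2k3 + k4) = -0.112198
y(1.06) ≈ -0.1122

-0.1122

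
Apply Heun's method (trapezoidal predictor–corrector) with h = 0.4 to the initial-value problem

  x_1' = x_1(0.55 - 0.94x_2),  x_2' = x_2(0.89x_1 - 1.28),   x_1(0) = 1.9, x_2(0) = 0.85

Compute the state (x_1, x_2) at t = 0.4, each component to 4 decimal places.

Heun on (x_1,x_2): k1 = f(t_n, state_n); k2 = f(t_n + h, state_n + h·k1); state_{n+1} = state_n + (h/2)·(k1 + k2).
0.000000: (1.900000, 0.850000)
  k1 = (-0.473100, 0.349350)
  predictor → (1.710760, 0.989740)
  k2 = (-0.650697, 0.240088)
  → (1.675241, 0.967888)
(x_1(0.4), x_2(0.4)) ≈ (1.6752, 0.9679)

1.6752, 0.9679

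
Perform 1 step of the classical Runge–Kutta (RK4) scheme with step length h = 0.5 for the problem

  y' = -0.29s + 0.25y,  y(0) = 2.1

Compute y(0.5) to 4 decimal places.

2.3418

RK4: k1 = f(s_n, y_n); k2 = f(s_n + h/2, y_n + (h/2)·k1); k3 = f(s_n + h/2, y_n + (h/2)·k2); k4 = f(s_n + h, y_n + h·k3); y_{n+1} = y_n + (h/6)·(k1 + 2k2 + 2k3 + k4).
s=0.000000, y=2.100000:
  k1 = f(0.000000, 2.100000) = 0.525000
  k2 = f(0.250000, 2.231250) = 0.485313
  k3 = f(0.250000, 2.221328) = 0.482832
  k4 = f(0.500000, 2.341416) = 0.440354
  y ← 2.100000 + (0.5/6)·(k1 + 2k2 + 2k3 + k4) = 2.341804
y(0.5) ≈ 2.3418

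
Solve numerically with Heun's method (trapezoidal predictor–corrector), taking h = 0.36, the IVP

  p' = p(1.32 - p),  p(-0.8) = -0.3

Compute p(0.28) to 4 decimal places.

Heun: k1 = f(x_n, p_n); k2 = f(x_n + h, p_n + h·k1); p_{n+1} = p_n + (h/2)·(k1 + k2).
x=-0.800000, p=-0.300000:
  k1 = f(-0.800000, -0.300000) = -0.486000
  k2 = f(-0.440000, -0.474960) = -0.852534
  p ← -0.300000 + (0.36/2)·(-0.486000 + (-0.852534)) = -0.540936
x=-0.440000, p=-0.540936:
  k1 = f(-0.440000, -0.540936) = -1.006648
  k2 = f(-0.080000, -0.903329) = -2.008399
  p ← -0.540936 + (0.36/2)·(-1.006648 + (-2.008399)) = -1.083644
x=-0.080000, p=-1.083644:
  k1 = f(-0.080000, -1.083644) = -2.604696
  k2 = f(0.280000, -2.021335) = -6.753958
  p ← -1.083644 + (0.36/2)·(-2.604696 + (-6.753958)) = -2.768202
p(0.28) ≈ -2.7682

-2.7682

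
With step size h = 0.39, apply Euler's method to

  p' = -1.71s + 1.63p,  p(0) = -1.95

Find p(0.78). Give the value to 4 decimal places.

-5.4773

Euler: p_{n+1} = p_n + h·f(s_n, p_n).
s=0.000000, p=-1.950000: f=-3.178500 → p ← -1.950000 + 0.39·(-3.178500) = -3.189615
s=0.390000, p=-3.189615: f=-5.865972 → p ← -3.189615 + 0.39·(-5.865972) = -5.477344
p(0.78) ≈ -5.4773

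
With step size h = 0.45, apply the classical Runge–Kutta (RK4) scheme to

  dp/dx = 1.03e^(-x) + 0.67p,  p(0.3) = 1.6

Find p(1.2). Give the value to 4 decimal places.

3.5734

RK4: k1 = f(x_n, p_n); k2 = f(x_n + h/2, p_n + (h/2)·k1); k3 = f(x_n + h/2, p_n + (h/2)·k2); k4 = f(x_n + h, p_n + h·k3); p_{n+1} = p_n + (h/6)·(k1 + 2k2 + 2k3 + k4).
x=0.300000, p=1.600000:
  k1 = f(0.300000, 1.600000) = 1.835043
  k2 = f(0.525000, 2.012885) = 1.957935
  k3 = f(0.525000, 2.040535) = 1.976461
  k4 = f(0.750000, 2.489407) = 2.154440
  p ← 1.600000 + (0.45/6)·(k1 + 2k2 + 2k3 + k4) = 2.489371
x=0.750000, p=2.489371:
  k1 = f(0.750000, 2.489371) = 2.154416
  k2 = f(0.975000, 2.974114) = 2.381165
  k3 = f(0.975000, 3.025133) = 2.415347
  k4 = f(1.200000, 3.576277) = 2.706335
  p ← 2.489371 + (0.45/6)·(k1 + 2k2 + 2k3 + k4) = 3.573404
p(1.2) ≈ 3.5734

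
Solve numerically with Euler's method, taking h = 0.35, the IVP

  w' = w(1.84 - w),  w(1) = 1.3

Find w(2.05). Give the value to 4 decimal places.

Euler: w_{n+1} = w_n + h·f(x_n, w_n).
x=1.000000, w=1.300000: f=0.702000 → w ← 1.300000 + 0.35·0.702000 = 1.545700
x=1.350000, w=1.545700: f=0.454900 → w ← 1.545700 + 0.35·0.454900 = 1.704915
x=1.700000, w=1.704915: f=0.230309 → w ← 1.704915 + 0.35·0.230309 = 1.785523
w(2.05) ≈ 1.7855

1.7855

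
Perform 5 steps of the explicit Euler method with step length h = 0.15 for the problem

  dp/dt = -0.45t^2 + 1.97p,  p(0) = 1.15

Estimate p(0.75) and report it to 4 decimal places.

Euler: p_{n+1} = p_n + h·f(t_n, p_n).
t=0.000000, p=1.150000: f=2.265500 → p ← 1.150000 + 0.15·2.265500 = 1.489825
t=0.150000, p=1.489825: f=2.924830 → p ← 1.489825 + 0.15·2.924830 = 1.928550
t=0.300000, p=1.928550: f=3.758743 → p ← 1.928550 + 0.15·3.758743 = 2.492361
t=0.450000, p=2.492361: f=4.818826 → p ← 2.492361 + 0.15·4.818826 = 3.215185
t=0.600000, p=3.215185: f=6.171914 → p ← 3.215185 + 0.15·6.171914 = 4.140972
p(0.75) ≈ 4.1410

4.1410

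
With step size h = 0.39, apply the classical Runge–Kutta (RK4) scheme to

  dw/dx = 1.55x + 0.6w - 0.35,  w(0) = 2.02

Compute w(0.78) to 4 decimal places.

3.4319

RK4: k1 = f(x_n, w_n); k2 = f(x_n + h/2, w_n + (h/2)·k1); k3 = f(x_n + h/2, w_n + (h/2)·k2); k4 = f(x_n + h, w_n + h·k3); w_{n+1} = w_n + (h/6)·(k1 + 2k2 + 2k3 + k4).
x=0.000000, w=2.020000:
  k1 = f(0.000000, 2.020000) = 0.862000
  k2 = f(0.195000, 2.188090) = 1.265104
  k3 = f(0.195000, 2.266695) = 1.312267
  k4 = f(0.390000, 2.531784) = 1.773571
  w ← 2.020000 + (0.39/6)·(k1 + 2k2 + 2k3 + k4) = 2.526370
x=0.390000, w=2.526370:
  k1 = f(0.390000, 2.526370) = 1.770322
  k2 = f(0.585000, 2.871583) = 2.279700
  k3 = f(0.585000, 2.970912) = 2.339297
  k4 = f(0.780000, 3.438696) = 2.922218
  w ← 2.526370 + (0.39/6)·(k1 + 2k2 + 2k3 + k4) = 3.431855
w(0.78) ≈ 3.4319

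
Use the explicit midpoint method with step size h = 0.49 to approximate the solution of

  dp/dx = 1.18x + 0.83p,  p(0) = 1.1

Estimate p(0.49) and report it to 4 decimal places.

1.7800

Midpoint: k1 = f(x_n, p_n); k2 = f(x_n + h/2, p_n + (h/2)·k1); p_{n+1} = p_n + h·k2.
x=0.000000, p=1.100000:
  k1 = f(0.000000, 1.100000) = 0.913000
  k2 = f(0.245000, 1.323685) = 1.387759
  p ← 1.100000 + 0.49·1.387759 = 1.780002
p(0.49) ≈ 1.7800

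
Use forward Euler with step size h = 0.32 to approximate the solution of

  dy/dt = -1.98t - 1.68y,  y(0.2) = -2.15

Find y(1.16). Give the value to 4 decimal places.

-0.9242

Euler: y_{n+1} = y_n + h·f(t_n, y_n).
t=0.200000, y=-2.150000: f=3.216000 → y ← -2.150000 + 0.32·3.216000 = -1.120880
t=0.520000, y=-1.120880: f=0.853478 → y ← -1.120880 + 0.32·0.853478 = -0.847767
t=0.840000, y=-0.847767: f=-0.238952 → y ← -0.847767 + 0.32·(-0.238952) = -0.924231
y(1.16) ≈ -0.9242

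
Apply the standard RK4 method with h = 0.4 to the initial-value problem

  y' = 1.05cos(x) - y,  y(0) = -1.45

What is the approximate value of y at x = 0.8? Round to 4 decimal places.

RK4: k1 = f(x_n, y_n); k2 = f(x_n + h/2, y_n + (h/2)·k1); k3 = f(x_n + h/2, y_n + (h/2)·k2); k4 = f(x_n + h, y_n + h·k3); y_{n+1} = y_n + (h/6)·(k1 + 2k2 + 2k3 + k4).
x=0.000000, y=-1.450000:
  k1 = f(0.000000, -1.450000) = 2.500000
  k2 = f(0.200000, -0.950000) = 1.979070
  k3 = f(0.200000, -1.054186) = 2.083256
  k4 = f(0.400000, -0.616698) = 1.583812
  y ← -1.450000 + (0.4/6)·(k1 + 2k2 + 2k3 + k4) = -0.636102
x=0.400000, y=-0.636102:
  k1 = f(0.400000, -0.636102) = 1.603216
  k2 = f(0.600000, -0.315459) = 1.182062
  k3 = f(0.600000, -0.399690) = 1.266293
  k4 = f(0.800000, -0.129585) = 0.861127
  y ← -0.636102 + (0.4/6)·(k1 + 2k2 + 2k3 + k4) = -0.145366
y(0.8) ≈ -0.1454

-0.1454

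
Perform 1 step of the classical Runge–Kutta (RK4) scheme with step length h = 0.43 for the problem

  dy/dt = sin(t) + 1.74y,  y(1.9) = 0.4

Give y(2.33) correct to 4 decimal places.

RK4: k1 = f(t_n, y_n); k2 = f(t_n + h/2, y_n + (h/2)·k1); k3 = f(t_n + h/2, y_n + (h/2)·k2); k4 = f(t_n + h, y_n + h·k3); y_{n+1} = y_n + (h/6)·(k1 + 2k2 + 2k3 + k4).
t=1.900000, y=0.400000:
  k1 = f(1.900000, 0.400000) = 1.642300
  k2 = f(2.115000, 0.753095) = 2.165924
  k3 = f(2.115000, 0.865674) = 2.361812
  k4 = f(2.330000, 1.415579) = 3.188492
  y ← 0.400000 + (0.43/6)·(k1 + 2k2 + 2k3 + k4) = 1.395182
y(2.33) ≈ 1.3952

1.3952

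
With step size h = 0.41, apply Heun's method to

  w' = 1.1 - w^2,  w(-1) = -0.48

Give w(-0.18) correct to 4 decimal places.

0.3424

Heun: k1 = f(x_n, w_n); k2 = f(x_n + h, w_n + h·k1); w_{n+1} = w_n + (h/2)·(k1 + k2).
x=-1.000000, w=-0.480000:
  k1 = f(-1.000000, -0.480000) = 0.869600
  k2 = f(-0.590000, -0.123464) = 1.084757
  w ← -0.480000 + (0.41/2)·(0.869600 + 1.084757) = -0.079357
x=-0.590000, w=-0.079357:
  k1 = f(-0.590000, -0.079357) = 1.093702
  k2 = f(-0.180000, 0.369061) = 0.963794
  w ← -0.079357 + (0.41/2)·(1.093702 + 0.963794) = 0.342430
w(-0.18) ≈ 0.3424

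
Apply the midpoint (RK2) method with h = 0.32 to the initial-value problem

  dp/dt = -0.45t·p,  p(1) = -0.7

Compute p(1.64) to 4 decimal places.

Midpoint: k1 = f(t_n, p_n); k2 = f(t_n + h/2, p_n + (h/2)·k1); p_{n+1} = p_n + h·k2.
t=1.000000, p=-0.700000:
  k1 = f(1.000000, -0.700000) = 0.315000
  k2 = f(1.160000, -0.649600) = 0.339091
  p ← -0.700000 + 0.32·0.339091 = -0.591491
t=1.320000, p=-0.591491:
  k1 = f(1.320000, -0.591491) = 0.351346
  k2 = f(1.480000, -0.535276) = 0.356494
  p ← -0.591491 + 0.32·0.356494 = -0.477413
p(1.64) ≈ -0.4774

-0.4774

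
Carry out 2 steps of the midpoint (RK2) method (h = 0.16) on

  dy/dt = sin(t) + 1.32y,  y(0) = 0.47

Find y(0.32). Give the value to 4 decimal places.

0.7716

Midpoint: k1 = f(t_n, y_n); k2 = f(t_n + h/2, y_n + (h/2)·k1); y_{n+1} = y_n + h·k2.
t=0.000000, y=0.470000:
  k1 = f(0.000000, 0.470000) = 0.620400
  k2 = f(0.080000, 0.519632) = 0.765829
  y ← 0.470000 + 0.16·0.765829 = 0.592533
t=0.160000, y=0.592533:
  k1 = f(0.160000, 0.592533) = 0.941461
  k2 = f(0.240000, 0.667850) = 1.119264
  y ← 0.592533 + 0.16·1.119264 = 0.771615
y(0.32) ≈ 0.7716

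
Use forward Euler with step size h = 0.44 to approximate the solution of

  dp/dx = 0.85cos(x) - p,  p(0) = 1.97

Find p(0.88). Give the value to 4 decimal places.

Euler: p_{n+1} = p_n + h·f(x_n, p_n).
x=0.000000, p=1.970000: f=-1.120000 → p ← 1.970000 + 0.44·(-1.120000) = 1.477200
x=0.440000, p=1.477200: f=-0.708161 → p ← 1.477200 + 0.44·(-0.708161) = 1.165609
p(0.88) ≈ 1.1656

1.1656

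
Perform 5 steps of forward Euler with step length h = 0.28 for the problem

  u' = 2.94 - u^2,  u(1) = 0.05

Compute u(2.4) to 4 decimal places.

Euler: u_{n+1} = u_n + h·f(t_n, u_n).
t=1.000000, u=0.050000: f=2.937500 → u ← 0.050000 + 0.28·2.937500 = 0.872500
t=1.280000, u=0.872500: f=2.178744 → u ← 0.872500 + 0.28·2.178744 = 1.482548
t=1.560000, u=1.482548: f=0.742051 → u ← 1.482548 + 0.28·0.742051 = 1.690322
t=1.840000, u=1.690322: f=0.082810 → u ← 1.690322 + 0.28·0.082810 = 1.713509
t=2.120000, u=1.713509: f=0.003886 → u ← 1.713509 + 0.28·0.003886 = 1.714597
u(2.4) ≈ 1.7146

1.7146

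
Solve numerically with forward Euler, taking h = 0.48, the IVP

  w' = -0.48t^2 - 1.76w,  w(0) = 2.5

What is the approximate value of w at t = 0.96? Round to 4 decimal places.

0.0071

Euler: w_{n+1} = w_n + h·f(t_n, w_n).
t=0.000000, w=2.500000: f=-4.400000 → w ← 2.500000 + 0.48·(-4.400000) = 0.388000
t=0.480000, w=0.388000: f=-0.793472 → w ← 0.388000 + 0.48·(-0.793472) = 0.007133
w(0.96) ≈ 0.0071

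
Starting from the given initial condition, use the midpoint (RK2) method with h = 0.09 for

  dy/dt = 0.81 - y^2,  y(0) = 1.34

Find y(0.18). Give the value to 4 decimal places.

1.1993

Midpoint: k1 = f(t_n, y_n); k2 = f(t_n + h/2, y_n + (h/2)·k1); y_{n+1} = y_n + h·k2.
t=0.000000, y=1.340000:
  k1 = f(0.000000, 1.340000) = -0.985600
  k2 = f(0.045000, 1.295648) = -0.868704
  y ← 1.340000 + 0.09·(-0.868704) = 1.261817
t=0.090000, y=1.261817:
  k1 = f(0.090000, 1.261817) = -0.782181
  k2 = f(0.135000, 1.226619) = -0.694593
  y ← 1.261817 + 0.09·(-0.694593) = 1.199303
y(0.18) ≈ 1.1993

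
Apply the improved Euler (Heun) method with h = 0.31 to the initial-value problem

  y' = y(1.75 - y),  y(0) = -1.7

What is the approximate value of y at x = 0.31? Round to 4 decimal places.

Heun: k1 = f(x_n, y_n); k2 = f(x_n + h, y_n + h·k1); y_{n+1} = y_n + (h/2)·(k1 + k2).
x=0.000000, y=-1.700000:
  k1 = f(0.000000, -1.700000) = -5.865000
  k2 = f(0.310000, -3.518150) = -18.534142
  y ← -1.700000 + (0.31/2)·(-5.865000 + (-18.534142)) = -5.481867
y(0.31) ≈ -5.4819

-5.4819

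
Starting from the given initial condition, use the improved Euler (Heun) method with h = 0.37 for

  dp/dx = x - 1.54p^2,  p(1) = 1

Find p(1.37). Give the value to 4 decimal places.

Heun: k1 = f(x_n, p_n); k2 = f(x_n + h, p_n + h·k1); p_{n+1} = p_n + (h/2)·(k1 + k2).
x=1.000000, p=1.000000:
  k1 = f(1.000000, 1.000000) = -0.540000
  k2 = f(1.370000, 0.800200) = 0.383907
  p ← 1.000000 + (0.37/2)·(-0.540000 + 0.383907) = 0.971123
p(1.37) ≈ 0.9711

0.9711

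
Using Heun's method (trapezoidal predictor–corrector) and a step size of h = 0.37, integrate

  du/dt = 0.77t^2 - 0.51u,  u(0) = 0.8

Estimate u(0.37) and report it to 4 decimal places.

0.6828

Heun: k1 = f(t_n, u_n); k2 = f(t_n + h, u_n + h·k1); u_{n+1} = u_n + (h/2)·(k1 + k2).
t=0.000000, u=0.800000:
  k1 = f(0.000000, 0.800000) = -0.408000
  k2 = f(0.370000, 0.649040) = -0.225597
  u ← 0.800000 + (0.37/2)·(-0.408000 + (-0.225597)) = 0.682784
u(0.37) ≈ 0.6828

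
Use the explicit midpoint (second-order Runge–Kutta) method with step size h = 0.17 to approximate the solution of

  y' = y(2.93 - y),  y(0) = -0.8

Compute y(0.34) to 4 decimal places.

-3.2914

Midpoint: k1 = f(t_n, y_n); k2 = f(t_n + h/2, y_n + (h/2)·k1); y_{n+1} = y_n + h·k2.
t=0.000000, y=-0.800000:
  k1 = f(0.000000, -0.800000) = -2.984000
  k2 = f(0.085000, -1.053640) = -4.197322
  y ← -0.800000 + 0.17·(-4.197322) = -1.513545
t=0.170000, y=-1.513545:
  k1 = f(0.170000, -1.513545) = -6.725504
  k2 = f(0.255000, -2.085213) = -10.457785
  y ← -1.513545 + 0.17·(-10.457785) = -3.291368
y(0.34) ≈ -3.2914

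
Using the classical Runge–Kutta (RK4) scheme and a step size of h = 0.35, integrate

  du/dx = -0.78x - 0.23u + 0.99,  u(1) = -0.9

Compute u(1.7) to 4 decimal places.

-0.8116

RK4: k1 = f(x_n, u_n); k2 = f(x_n + h/2, u_n + (h/2)·k1); k3 = f(x_n + h/2, u_n + (h/2)·k2); k4 = f(x_n + h, u_n + h·k3); u_{n+1} = u_n + (h/6)·(k1 + 2k2 + 2k3 + k4).
x=1.000000, u=-0.900000:
  k1 = f(1.000000, -0.900000) = 0.417000
  k2 = f(1.175000, -0.827025) = 0.263716
  k3 = f(1.175000, -0.853850) = 0.269885
  k4 = f(1.350000, -0.805540) = 0.122274
  u ← -0.900000 + (0.35/6)·(k1 + 2k2 + 2k3 + k4) = -0.806289
x=1.350000, u=-0.806289:
  k1 = f(1.350000, -0.806289) = 0.122446
  k2 = f(1.525000, -0.784861) = -0.018982
  k3 = f(1.525000, -0.809611) = -0.013290
  k4 = f(1.700000, -0.810940) = -0.149484
  u ← -0.806289 + (0.35/6)·(k1 + 2k2 + 2k3 + k4) = -0.811631
u(1.7) ≈ -0.8116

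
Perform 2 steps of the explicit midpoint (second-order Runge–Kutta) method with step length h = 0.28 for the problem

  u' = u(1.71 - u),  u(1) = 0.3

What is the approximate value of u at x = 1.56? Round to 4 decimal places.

Midpoint: k1 = f(x_n, u_n); k2 = f(x_n + h/2, u_n + (h/2)·k1); u_{n+1} = u_n + h·k2.
x=1.000000, u=0.300000:
  k1 = f(1.000000, 0.300000) = 0.423000
  k2 = f(1.140000, 0.359220) = 0.485227
  u ← 0.300000 + 0.28·0.485227 = 0.435864
x=1.280000, u=0.435864:
  k1 = f(1.280000, 0.435864) = 0.555350
  k2 = f(1.420000, 0.513613) = 0.614480
  u ← 0.435864 + 0.28·0.614480 = 0.607918
u(1.56) ≈ 0.6079

0.6079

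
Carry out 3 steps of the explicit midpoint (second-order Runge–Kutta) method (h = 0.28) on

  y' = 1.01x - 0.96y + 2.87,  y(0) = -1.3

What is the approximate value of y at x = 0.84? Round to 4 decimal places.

1.3345

Midpoint: k1 = f(x_n, y_n); k2 = f(x_n + h/2, y_n + (h/2)·k1); y_{n+1} = y_n + h·k2.
x=0.000000, y=-1.300000:
  k1 = f(0.000000, -1.300000) = 4.118000
  k2 = f(0.140000, -0.723480) = 3.705941
  y ← -1.300000 + 0.28·3.705941 = -0.262337
x=0.280000, y=-0.262337:
  k1 = f(0.280000, -0.262337) = 3.404643
  k2 = f(0.420000, 0.214313) = 3.088459
  y ← -0.262337 + 0.28·3.088459 = 0.602432
x=0.560000, y=0.602432:
  k1 = f(0.560000, 0.602432) = 2.857265
  k2 = f(0.700000, 1.002449) = 2.614649
  y ← 0.602432 + 0.28·2.614649 = 1.334534
y(0.84) ≈ 1.3345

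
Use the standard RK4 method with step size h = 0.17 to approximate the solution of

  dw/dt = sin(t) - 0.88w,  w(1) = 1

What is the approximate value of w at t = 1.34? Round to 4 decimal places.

1.0116

RK4: k1 = f(t_n, w_n); k2 = f(t_n + h/2, w_n + (h/2)·k1); k3 = f(t_n + h/2, w_n + (h/2)·k2); k4 = f(t_n + h, w_n + h·k3); w_{n+1} = w_n + (h/6)·(k1 + 2k2 + 2k3 + k4).
t=1.000000, w=1.000000:
  k1 = f(1.000000, 1.000000) = -0.038529
  k2 = f(1.085000, 0.996725) = 0.007185
  k3 = f(1.085000, 1.000611) = 0.003766
  k4 = f(1.170000, 1.000640) = 0.040187
  w ← 1.000000 + (0.17/6)·(k1 + 2k2 + 2k3 + k4) = 1.000668
t=1.170000, w=1.000668:
  k1 = f(1.170000, 1.000668) = 0.040163
  k2 = f(1.255000, 1.004081) = 0.066958
  k3 = f(1.255000, 1.006359) = 0.064953
  k4 = f(1.340000, 1.011710) = 0.083180
  w ← 1.000668 + (0.17/6)·(k1 + 2k2 + 2k3 + k4) = 1.011637
w(1.34) ≈ 1.0116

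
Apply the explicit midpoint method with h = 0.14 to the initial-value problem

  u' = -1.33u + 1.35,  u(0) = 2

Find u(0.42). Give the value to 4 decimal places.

Midpoint: k1 = f(t_n, u_n); k2 = f(t_n + h/2, u_n + (h/2)·k1); u_{n+1} = u_n + h·k2.
t=0.000000, u=2.000000:
  k1 = f(0.000000, 2.000000) = -1.310000
  k2 = f(0.070000, 1.908300) = -1.188039
  u ← 2.000000 + 0.14·(-1.188039) = 1.833675
t=0.140000, u=1.833675:
  k1 = f(0.140000, 1.833675) = -1.088787
  k2 = f(0.210000, 1.757459) = -0.987421
  u ← 1.833675 + 0.14·(-0.987421) = 1.695436
t=0.280000, u=1.695436:
  k1 = f(0.280000, 1.695436) = -0.904929
  k2 = f(0.350000, 1.632091) = -0.820680
  u ← 1.695436 + 0.14·(-0.820680) = 1.580540
u(0.42) ≈ 1.5805

1.5805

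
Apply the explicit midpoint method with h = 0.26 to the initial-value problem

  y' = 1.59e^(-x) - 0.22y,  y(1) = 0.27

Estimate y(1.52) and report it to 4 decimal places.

Midpoint: k1 = f(x_n, y_n); k2 = f(x_n + h/2, y_n + (h/2)·k1); y_{n+1} = y_n + h·k2.
x=1.000000, y=0.270000:
  k1 = f(1.000000, 0.270000) = 0.525528
  k2 = f(1.130000, 0.338319) = 0.439193
  y ← 0.270000 + 0.26·0.439193 = 0.384190
x=1.260000, y=0.384190:
  k1 = f(1.260000, 0.384190) = 0.366488
  k2 = f(1.390000, 0.431834) = 0.301026
  y ← 0.384190 + 0.26·0.301026 = 0.462457
y(1.52) ≈ 0.4625

0.4625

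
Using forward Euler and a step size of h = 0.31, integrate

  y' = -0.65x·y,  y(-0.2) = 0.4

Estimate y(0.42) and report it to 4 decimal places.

Euler: y_{n+1} = y_n + h·f(x_n, y_n).
x=-0.200000, y=0.400000: f=0.052000 → y ← 0.400000 + 0.31·0.052000 = 0.416120
x=0.110000, y=0.416120: f=-0.029753 → y ← 0.416120 + 0.31·(-0.029753) = 0.406897
y(0.42) ≈ 0.4069

0.4069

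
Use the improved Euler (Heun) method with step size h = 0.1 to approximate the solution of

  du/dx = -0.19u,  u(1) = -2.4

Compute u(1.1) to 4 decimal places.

-2.3548

Heun: k1 = f(x_n, u_n); k2 = f(x_n + h, u_n + h·k1); u_{n+1} = u_n + (h/2)·(k1 + k2).
x=1.000000, u=-2.400000:
  k1 = f(1.000000, -2.400000) = 0.456000
  k2 = f(1.100000, -2.354400) = 0.447336
  u ← -2.400000 + (0.1/2)·(0.456000 + 0.447336) = -2.354833
u(1.1) ≈ -2.3548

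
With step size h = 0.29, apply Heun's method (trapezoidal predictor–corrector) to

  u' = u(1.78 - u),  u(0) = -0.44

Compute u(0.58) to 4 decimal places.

-1.8695

Heun: k1 = f(t_n, u_n); k2 = f(t_n + h, u_n + h·k1); u_{n+1} = u_n + (h/2)·(k1 + k2).
t=0.000000, u=-0.440000:
  k1 = f(0.000000, -0.440000) = -0.976800
  k2 = f(0.290000, -0.723272) = -1.810547
  u ← -0.440000 + (0.29/2)·(-0.976800 + (-1.810547)) = -0.844165
t=0.290000, u=-0.844165:
  k1 = f(0.290000, -0.844165) = -2.215229
  k2 = f(0.580000, -1.486582) = -4.856041
  u ← -0.844165 + (0.29/2)·(-2.215229 + (-4.856041)) = -1.869499
u(0.58) ≈ -1.8695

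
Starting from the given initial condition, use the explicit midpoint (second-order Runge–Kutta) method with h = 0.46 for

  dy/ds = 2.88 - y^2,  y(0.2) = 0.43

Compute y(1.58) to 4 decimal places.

Midpoint: k1 = f(s_n, y_n); k2 = f(s_n + h/2, y_n + (h/2)·k1); y_{n+1} = y_n + h·k2.
s=0.200000, y=0.430000:
  k1 = f(0.200000, 0.430000) = 2.695100
  k2 = f(0.430000, 1.049873) = 1.777767
  y ← 0.430000 + 0.46·1.777767 = 1.247773
s=0.660000, y=1.247773:
  k1 = f(0.660000, 1.247773) = 1.323063
  k2 = f(0.890000, 1.552077) = 0.471056
  y ← 1.247773 + 0.46·0.471056 = 1.464459
s=1.120000, y=1.464459:
  k1 = f(1.120000, 1.464459) = 0.735361
  k2 = f(1.350000, 1.633592) = 0.211378
  y ← 1.464459 + 0.46·0.211378 = 1.561693
y(1.58) ≈ 1.5617

1.5617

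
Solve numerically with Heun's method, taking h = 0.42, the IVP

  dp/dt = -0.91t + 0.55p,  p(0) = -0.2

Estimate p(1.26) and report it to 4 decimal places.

Heun: k1 = f(t_n, p_n); k2 = f(t_n + h, p_n + h·k1); p_{n+1} = p_n + (h/2)·(k1 + k2).
t=0.000000, p=-0.200000:
  k1 = f(0.000000, -0.200000) = -0.110000
  k2 = f(0.420000, -0.246200) = -0.517610
  p ← -0.200000 + (0.42/2)·(-0.110000 + (-0.517610)) = -0.331798
t=0.420000, p=-0.331798:
  k1 = f(0.420000, -0.331798) = -0.564689
  k2 = f(0.840000, -0.568967) = -1.077332
  p ← -0.331798 + (0.42/2)·(-0.564689 + (-1.077332)) = -0.676623
t=0.840000, p=-0.676623:
  k1 = f(0.840000, -0.676623) = -1.136542
  k2 = f(1.260000, -1.153970) = -1.781284
  p ← -0.676623 + (0.42/2)·(-1.136542 + (-1.781284)) = -1.289366
p(1.26) ≈ -1.2894

-1.2894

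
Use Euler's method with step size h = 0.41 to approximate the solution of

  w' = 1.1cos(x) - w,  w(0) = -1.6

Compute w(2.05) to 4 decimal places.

Euler: w_{n+1} = w_n + h·f(x_n, w_n).
x=0.000000, w=-1.600000: f=2.700000 → w ← -1.600000 + 0.41·2.700000 = -0.493000
x=0.410000, w=-0.493000: f=1.501833 → w ← -0.493000 + 0.41·1.501833 = 0.122751
x=0.820000, w=0.122751: f=0.627692 → w ← 0.122751 + 0.41·0.627692 = 0.380105
x=1.230000, w=0.380105: f=-0.012444 → w ← 0.380105 + 0.41·(-0.012444) = 0.375003
x=1.640000, w=0.375003: f=-0.451067 → w ← 0.375003 + 0.41·(-0.451067) = 0.190066
w(2.05) ≈ 0.1901

0.1901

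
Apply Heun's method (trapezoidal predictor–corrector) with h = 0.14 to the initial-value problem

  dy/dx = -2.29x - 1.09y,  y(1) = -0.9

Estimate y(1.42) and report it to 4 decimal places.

Heun: k1 = f(x_n, y_n); k2 = f(x_n + h, y_n + h·k1); y_{n+1} = y_n + (h/2)·(k1 + k2).
x=1.000000, y=-0.900000:
  k1 = f(1.000000, -0.900000) = -1.309000
  k2 = f(1.140000, -1.083260) = -1.429847
  y ← -0.900000 + (0.14/2)·(-1.309000 + (-1.429847)) = -1.091719
x=1.140000, y=-1.091719:
  k1 = f(1.140000, -1.091719) = -1.420626
  k2 = f(1.280000, -1.290607) = -1.524438
  y ← -1.091719 + (0.14/2)·(-1.420626 + (-1.524438)) = -1.297874
x=1.280000, y=-1.297874:
  k1 = f(1.280000, -1.297874) = -1.516518
  k2 = f(1.420000, -1.510186) = -1.605697
  y ← -1.297874 + (0.14/2)·(-1.516518 + (-1.605697)) = -1.516429
y(1.42) ≈ -1.5164

-1.5164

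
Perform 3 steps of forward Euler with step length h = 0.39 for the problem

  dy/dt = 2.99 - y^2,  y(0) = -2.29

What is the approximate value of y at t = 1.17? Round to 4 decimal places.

Euler: y_{n+1} = y_n + h·f(t_n, y_n).
t=0.000000, y=-2.290000: f=-2.254100 → y ← -2.290000 + 0.39·(-2.254100) = -3.169099
t=0.390000, y=-3.169099: f=-7.053188 → y ← -3.169099 + 0.39·(-7.053188) = -5.919843
t=0.780000, y=-5.919843: f=-32.054535 → y ← -5.919843 + 0.39·(-32.054535) = -18.421111
y(1.17) ≈ -18.4211

-18.4211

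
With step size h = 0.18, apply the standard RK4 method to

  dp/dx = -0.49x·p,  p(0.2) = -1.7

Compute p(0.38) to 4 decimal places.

RK4: k1 = f(x_n, p_n); k2 = f(x_n + h/2, p_n + (h/2)·k1); k3 = f(x_n + h/2, p_n + (h/2)·k2); k4 = f(x_n + h, p_n + h·k3); p_{n+1} = p_n + (h/6)·(k1 + 2k2 + 2k3 + k4).
x=0.200000, p=-1.700000:
  k1 = f(0.200000, -1.700000) = 0.166600
  k2 = f(0.290000, -1.685006) = 0.239439
  k3 = f(0.290000, -1.678450) = 0.238508
  k4 = f(0.380000, -1.657069) = 0.308546
  p ← -1.700000 + (0.18/6)·(k1 + 2k2 + 2k3 + k4) = -1.657069
p(0.38) ≈ -1.6571

-1.6571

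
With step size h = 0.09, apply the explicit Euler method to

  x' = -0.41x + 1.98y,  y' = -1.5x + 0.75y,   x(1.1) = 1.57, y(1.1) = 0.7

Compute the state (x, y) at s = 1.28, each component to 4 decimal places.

Euler on (x,y): x_{n+1} = x_n + h·x', y_{n+1} = y_n + h·y'.
1.100000: (1.570000, 0.700000); f=(0.742300, -1.830000) → (1.636807, 0.535300)
1.190000: (1.636807, 0.535300); f=(0.388803, -2.053736) → (1.671799, 0.350464)
(x(1.28), y(1.28)) ≈ (1.6718, 0.3505)

1.6718, 0.3505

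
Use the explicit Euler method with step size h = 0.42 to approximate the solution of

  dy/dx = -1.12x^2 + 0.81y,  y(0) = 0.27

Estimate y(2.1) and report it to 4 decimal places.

Euler: y_{n+1} = y_n + h·f(x_n, y_n).
x=0.000000, y=0.270000: f=0.218700 → y ← 0.270000 + 0.42·0.218700 = 0.361854
x=0.420000, y=0.361854: f=0.095534 → y ← 0.361854 + 0.42·0.095534 = 0.401978
x=0.840000, y=0.401978: f=-0.464670 → y ← 0.401978 + 0.42·(-0.464670) = 0.206817
x=1.260000, y=0.206817: f=-1.610590 → y ← 0.206817 + 0.42·(-1.610590) = -0.469631
x=1.680000, y=-0.469631: f=-3.541489 → y ← -0.469631 + 0.42·(-3.541489) = -1.957056
y(2.1) ≈ -1.9571

-1.9571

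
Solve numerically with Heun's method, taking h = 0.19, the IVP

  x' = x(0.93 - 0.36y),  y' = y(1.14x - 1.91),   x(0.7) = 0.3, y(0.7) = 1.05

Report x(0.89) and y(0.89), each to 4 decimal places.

0.3367, 0.7863

Heun on (x,y): k1 = f(t_n, state_n); k2 = f(t_n + h, state_n + h·k1); state_{n+1} = state_n + (h/2)·(k1 + k2).
0.700000: (0.300000, 1.050000)
  k1 = (0.165600, -1.646400)
  predictor → (0.331464, 0.737184)
  k2 = (0.220296, -1.129462)
  → (0.336660, 0.786293)
(x(0.89), y(0.89)) ≈ (0.3367, 0.7863)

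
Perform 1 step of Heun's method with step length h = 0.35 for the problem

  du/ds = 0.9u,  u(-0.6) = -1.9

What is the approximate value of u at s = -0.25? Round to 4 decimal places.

-2.5928

Heun: k1 = f(s_n, u_n); k2 = f(s_n + h, u_n + h·k1); u_{n+1} = u_n + (h/2)·(k1 + k2).
s=-0.600000, u=-1.900000:
  k1 = f(-0.600000, -1.900000) = -1.710000
  k2 = f(-0.250000, -2.498500) = -2.248650
  u ← -1.900000 + (0.35/2)·(-1.710000 + (-2.248650)) = -2.592764
u(-0.25) ≈ -2.5928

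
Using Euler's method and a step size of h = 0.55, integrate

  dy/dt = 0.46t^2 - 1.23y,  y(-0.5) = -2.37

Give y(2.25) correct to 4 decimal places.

0.8413

Euler: y_{n+1} = y_n + h·f(t_n, y_n).
t=-0.500000, y=-2.370000: f=3.030100 → y ← -2.370000 + 0.55·3.030100 = -0.703445
t=0.050000, y=-0.703445: f=0.866387 → y ← -0.703445 + 0.55·0.866387 = -0.226932
t=0.600000, y=-0.226932: f=0.444726 → y ← -0.226932 + 0.55·0.444726 = 0.017668
t=1.150000, y=0.017668: f=0.586619 → y ← 0.017668 + 0.55·0.586619 = 0.340308
t=1.700000, y=0.340308: f=0.910821 → y ← 0.340308 + 0.55·0.910821 = 0.841260
y(2.25) ≈ 0.8413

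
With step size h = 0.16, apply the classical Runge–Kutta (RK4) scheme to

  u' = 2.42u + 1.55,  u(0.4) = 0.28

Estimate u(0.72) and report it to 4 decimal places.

RK4: k1 = f(x_n, u_n); k2 = f(x_n + h/2, u_n + (h/2)·k1); k3 = f(x_n + h/2, u_n + (h/2)·k2); k4 = f(x_n + h, u_n + h·k3); u_{n+1} = u_n + (h/6)·(k1 + 2k2 + 2k3 + k4).
x=0.400000, u=0.280000:
  k1 = f(0.400000, 0.280000) = 2.227600
  k2 = f(0.480000, 0.458208) = 2.658863
  k3 = f(0.480000, 0.492709) = 2.742356
  k4 = f(0.560000, 0.718777) = 3.289440
  u ← 0.280000 + (0.16/6)·(k1 + 2k2 + 2k3 + k4) = 0.715186
x=0.560000, u=0.715186:
  k1 = f(0.560000, 0.715186) = 3.280750
  k2 = f(0.640000, 0.977646) = 3.915904
  k3 = f(0.640000, 1.028458) = 4.038869
  k4 = f(0.720000, 1.361405) = 4.844601
  u ← 0.715186 + (0.16/6)·(k1 + 2k2 + 2k3 + k4) = 1.356117
u(0.72) ≈ 1.3561

1.3561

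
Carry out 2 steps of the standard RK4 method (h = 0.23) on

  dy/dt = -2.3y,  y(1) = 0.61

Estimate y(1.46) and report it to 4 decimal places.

0.2120

RK4: k1 = f(t_n, y_n); k2 = f(t_n + h/2, y_n + (h/2)·k1); k3 = f(t_n + h/2, y_n + (h/2)·k2); k4 = f(t_n + h, y_n + h·k3); y_{n+1} = y_n + (h/6)·(k1 + 2k2 + 2k3 + k4).
t=1.000000, y=0.610000:
  k1 = f(1.000000, 0.610000) = -1.403000
  k2 = f(1.115000, 0.448655) = -1.031907
  k3 = f(1.115000, 0.491331) = -1.130061
  k4 = f(1.230000, 0.350086) = -0.805198
  y ← 0.610000 + (0.23/6)·(k1 + 2k2 + 2k3 + k4) = 0.359602
t=1.230000, y=0.359602:
  k1 = f(1.230000, 0.359602) = -0.827084
  k2 = f(1.345000, 0.264487) = -0.608320
  k3 = f(1.345000, 0.289645) = -0.666183
  k4 = f(1.460000, 0.206380) = -0.474673
  y ← 0.359602 + (0.23/6)·(k1 + 2k2 + 2k3 + k4) = 0.211989
y(1.46) ≈ 0.2120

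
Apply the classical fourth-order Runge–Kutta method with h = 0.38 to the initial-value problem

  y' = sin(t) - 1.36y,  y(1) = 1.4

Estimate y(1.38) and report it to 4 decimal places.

RK4: k1 = f(t_n, y_n); k2 = f(t_n + h/2, y_n + (h/2)·k1); k3 = f(t_n + h/2, y_n + (h/2)·k2); k4 = f(t_n + h, y_n + h·k3); y_{n+1} = y_n + (h/6)·(k1 + 2k2 + 2k3 + k4).
t=1.000000, y=1.400000:
  k1 = f(1.000000, 1.400000) = -1.062529
  k2 = f(1.190000, 1.198119) = -0.701074
  k3 = f(1.190000, 1.266796) = -0.794474
  k4 = f(1.380000, 1.098100) = -0.511562
  y ← 1.400000 + (0.38/6)·(k1 + 2k2 + 2k3 + k4) = 1.110872
y(1.38) ≈ 1.1109

1.1109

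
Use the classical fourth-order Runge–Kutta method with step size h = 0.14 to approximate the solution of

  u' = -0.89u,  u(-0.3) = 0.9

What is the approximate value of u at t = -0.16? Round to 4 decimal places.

0.7946

RK4: k1 = f(t_n, u_n); k2 = f(t_n + h/2, u_n + (h/2)·k1); k3 = f(t_n + h/2, u_n + (h/2)·k2); k4 = f(t_n + h, u_n + h·k3); u_{n+1} = u_n + (h/6)·(k1 + 2k2 + 2k3 + k4).
t=-0.300000, u=0.900000:
  k1 = f(-0.300000, 0.900000) = -0.801000
  k2 = f(-0.230000, 0.843930) = -0.751098
  k3 = f(-0.230000, 0.847423) = -0.754207
  k4 = f(-0.160000, 0.794411) = -0.707026
  u ← 0.900000 + (0.14/6)·(k1 + 2k2 + 2k3 + k4) = 0.794565
u(-0.16) ≈ 0.7946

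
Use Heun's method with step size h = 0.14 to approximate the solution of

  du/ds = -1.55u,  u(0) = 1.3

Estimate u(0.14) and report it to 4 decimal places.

Heun: k1 = f(s_n, u_n); k2 = f(s_n + h, u_n + h·k1); u_{n+1} = u_n + (h/2)·(k1 + k2).
s=0.000000, u=1.300000:
  k1 = f(0.000000, 1.300000) = -2.015000
  k2 = f(0.140000, 1.017900) = -1.577745
  u ← 1.300000 + (0.14/2)·(-2.015000 + (-1.577745)) = 1.048508
u(0.14) ≈ 1.0485

1.0485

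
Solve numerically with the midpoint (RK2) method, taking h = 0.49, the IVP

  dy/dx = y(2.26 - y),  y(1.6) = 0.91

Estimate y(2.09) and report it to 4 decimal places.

Midpoint: k1 = f(x_n, y_n); k2 = f(x_n + h/2, y_n + (h/2)·k1); y_{n+1} = y_n + h·k2.
x=1.600000, y=0.910000:
  k1 = f(1.600000, 0.910000) = 1.228500
  k2 = f(1.845000, 1.210983) = 1.270342
  y ← 0.910000 + 0.49·1.270342 = 1.532467
y(2.09) ≈ 1.5325

1.5325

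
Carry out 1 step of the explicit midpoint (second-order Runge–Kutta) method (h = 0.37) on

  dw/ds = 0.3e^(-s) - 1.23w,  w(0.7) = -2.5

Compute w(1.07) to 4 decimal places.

-1.5879

Midpoint: k1 = f(s_n, w_n); k2 = f(s_n + h/2, w_n + (h/2)·k1); w_{n+1} = w_n + h·k2.
s=0.700000, w=-2.500000:
  k1 = f(0.700000, -2.500000) = 3.223976
  k2 = f(0.885000, -1.903565) = 2.465199
  w ← -2.500000 + 0.37·2.465199 = -1.587877
w(1.07) ≈ -1.5879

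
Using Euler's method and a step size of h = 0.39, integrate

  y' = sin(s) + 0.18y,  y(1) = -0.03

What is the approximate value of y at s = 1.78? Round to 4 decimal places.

Euler: y_{n+1} = y_n + h·f(s_n, y_n).
s=1.000000, y=-0.030000: f=0.836071 → y ← -0.030000 + 0.39·0.836071 = 0.296068
s=1.390000, y=0.296068: f=1.036993 → y ← 0.296068 + 0.39·1.036993 = 0.700495
y(1.78) ≈ 0.7005

0.7005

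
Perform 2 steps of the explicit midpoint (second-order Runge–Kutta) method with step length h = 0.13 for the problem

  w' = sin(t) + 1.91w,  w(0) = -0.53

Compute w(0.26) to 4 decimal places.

Midpoint: k1 = f(t_n, w_n); k2 = f(t_n + h/2, w_n + (h/2)·k1); w_{n+1} = w_n + h·k2.
t=0.000000, w=-0.530000:
  k1 = f(0.000000, -0.530000) = -1.012300
  k2 = f(0.065000, -0.595800) = -1.073023
  w ← -0.530000 + 0.13·(-1.073023) = -0.669493
t=0.130000, w=-0.669493:
  k1 = f(0.130000, -0.669493) = -1.149097
  k2 = f(0.195000, -0.744184) = -1.227625
  w ← -0.669493 + 0.13·(-1.227625) = -0.829084
w(0.26) ≈ -0.8291

-0.8291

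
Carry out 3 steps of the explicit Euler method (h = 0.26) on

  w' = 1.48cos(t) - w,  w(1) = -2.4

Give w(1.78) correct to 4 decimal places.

-0.7521

Euler: w_{n+1} = w_n + h·f(t_n, w_n).
t=1.000000, w=-2.400000: f=3.199647 → w ← -2.400000 + 0.26·3.199647 = -1.568092
t=1.260000, w=-1.568092: f=2.020701 → w ← -1.568092 + 0.26·2.020701 = -1.042709
t=1.520000, w=-1.042709: f=1.117856 → w ← -1.042709 + 0.26·1.117856 = -0.752067
w(1.78) ≈ -0.7521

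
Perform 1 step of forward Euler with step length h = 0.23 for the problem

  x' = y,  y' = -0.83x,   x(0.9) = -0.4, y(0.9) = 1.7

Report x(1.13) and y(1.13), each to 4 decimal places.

Euler on (x,y): x_{n+1} = x_n + h·x', y_{n+1} = y_n + h·y'.
0.900000: (-0.400000, 1.700000); f=(1.700000, 0.332000) → (-0.009000, 1.776360)
(x(1.13), y(1.13)) ≈ (-0.0090, 1.7764)

-0.0090, 1.7764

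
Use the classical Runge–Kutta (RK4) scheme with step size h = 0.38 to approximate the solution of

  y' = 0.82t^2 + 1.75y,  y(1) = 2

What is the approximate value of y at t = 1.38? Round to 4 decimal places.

RK4: k1 = f(t_n, y_n); k2 = f(t_n + h/2, y_n + (h/2)·k1); k3 = f(t_n + h/2, y_n + (h/2)·k2); k4 = f(t_n + h, y_n + h·k3); y_{n+1} = y_n + (h/6)·(k1 + 2k2 + 2k3 + k4).
t=1.000000, y=2.000000:
  k1 = f(1.000000, 2.000000) = 4.320000
  k2 = f(1.190000, 2.820800) = 6.097602
  k3 = f(1.190000, 3.158544) = 6.688655
  k4 = f(1.380000, 4.541689) = 9.509563
  y ← 2.000000 + (0.38/6)·(k1 + 2k2 + 2k3 + k4) = 4.495465
y(1.38) ≈ 4.4955

4.4955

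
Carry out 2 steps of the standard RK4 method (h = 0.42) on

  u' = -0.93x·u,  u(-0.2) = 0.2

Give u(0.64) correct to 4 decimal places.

RK4: k1 = f(x_n, u_n); k2 = f(x_n + h/2, u_n + (h/2)·k1); k3 = f(x_n + h/2, u_n + (h/2)·k2); k4 = f(x_n + h, u_n + h·k3); u_{n+1} = u_n + (h/6)·(k1 + 2k2 + 2k3 + k4).
x=-0.200000, u=0.200000:
  k1 = f(-0.200000, 0.200000) = 0.037200
  k2 = f(0.010000, 0.207812) = -0.001933
  k3 = f(0.010000, 0.199594) = -0.001856
  k4 = f(0.220000, 0.199220) = -0.040760
  u ← 0.200000 + (0.42/6)·(k1 + 2k2 + 2k3 + k4) = 0.199220
x=0.220000, u=0.199220:
  k1 = f(0.220000, 0.199220) = -0.040760
  k2 = f(0.430000, 0.190661) = -0.076245
  k3 = f(0.430000, 0.183209) = -0.073265
  k4 = f(0.640000, 0.168449) = -0.100261
  u ← 0.199220 + (0.42/6)·(k1 + 2k2 + 2k3 + k4) = 0.168417
u(0.64) ≈ 0.1684

0.1684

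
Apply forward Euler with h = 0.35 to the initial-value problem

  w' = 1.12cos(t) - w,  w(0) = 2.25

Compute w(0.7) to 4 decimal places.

Euler: w_{n+1} = w_n + h·f(t_n, w_n).
t=0.000000, w=2.250000: f=-1.130000 → w ← 2.250000 + 0.35·(-1.130000) = 1.854500
t=0.350000, w=1.854500: f=-0.802403 → w ← 1.854500 + 0.35·(-0.802403) = 1.573659
w(0.7) ≈ 1.5737

1.5737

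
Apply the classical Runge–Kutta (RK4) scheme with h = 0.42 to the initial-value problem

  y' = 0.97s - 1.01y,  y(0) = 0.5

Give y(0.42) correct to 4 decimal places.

RK4: k1 = f(s_n, y_n); k2 = f(s_n + h/2, y_n + (h/2)·k1); k3 = f(s_n + h/2, y_n + (h/2)·k2); k4 = f(s_n + h, y_n + h·k3); y_{n+1} = y_n + (h/6)·(k1 + 2k2 + 2k3 + k4).
s=0.000000, y=0.500000:
  k1 = f(0.000000, 0.500000) = -0.505000
  k2 = f(0.210000, 0.393950) = -0.194190
  k3 = f(0.210000, 0.459220) = -0.260112
  k4 = f(0.420000, 0.390753) = 0.012740
  y ← 0.500000 + (0.42/6)·(k1 + 2k2 + 2k3 + k4) = 0.401940
y(0.42) ≈ 0.4019

0.4019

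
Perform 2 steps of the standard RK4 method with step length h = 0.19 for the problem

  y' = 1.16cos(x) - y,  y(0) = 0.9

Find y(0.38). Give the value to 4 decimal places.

0.9726

RK4: k1 = f(x_n, y_n); k2 = f(x_n + h/2, y_n + (h/2)·k1); k3 = f(x_n + h/2, y_n + (h/2)·k2); k4 = f(x_n + h, y_n + h·k3); y_{n+1} = y_n + (h/6)·(k1 + 2k2 + 2k3 + k4).
x=0.000000, y=0.900000:
  k1 = f(0.000000, 0.900000) = 0.260000
  k2 = f(0.095000, 0.924700) = 0.230069
  k3 = f(0.095000, 0.921857) = 0.232913
  k4 = f(0.190000, 0.944253) = 0.194871
  y ← 0.900000 + (0.19/6)·(k1 + 2k2 + 2k3 + k4) = 0.943726
x=0.190000, y=0.943726:
  k1 = f(0.190000, 0.943726) = 0.195398
  k2 = f(0.285000, 0.962289) = 0.150918
  k3 = f(0.285000, 0.958064) = 0.155144
  k4 = f(0.380000, 0.973204) = 0.104047
  y ← 0.943726 + (0.19/6)·(k1 + 2k2 + 2k3 + k4) = 0.972593
y(0.38) ≈ 0.9726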